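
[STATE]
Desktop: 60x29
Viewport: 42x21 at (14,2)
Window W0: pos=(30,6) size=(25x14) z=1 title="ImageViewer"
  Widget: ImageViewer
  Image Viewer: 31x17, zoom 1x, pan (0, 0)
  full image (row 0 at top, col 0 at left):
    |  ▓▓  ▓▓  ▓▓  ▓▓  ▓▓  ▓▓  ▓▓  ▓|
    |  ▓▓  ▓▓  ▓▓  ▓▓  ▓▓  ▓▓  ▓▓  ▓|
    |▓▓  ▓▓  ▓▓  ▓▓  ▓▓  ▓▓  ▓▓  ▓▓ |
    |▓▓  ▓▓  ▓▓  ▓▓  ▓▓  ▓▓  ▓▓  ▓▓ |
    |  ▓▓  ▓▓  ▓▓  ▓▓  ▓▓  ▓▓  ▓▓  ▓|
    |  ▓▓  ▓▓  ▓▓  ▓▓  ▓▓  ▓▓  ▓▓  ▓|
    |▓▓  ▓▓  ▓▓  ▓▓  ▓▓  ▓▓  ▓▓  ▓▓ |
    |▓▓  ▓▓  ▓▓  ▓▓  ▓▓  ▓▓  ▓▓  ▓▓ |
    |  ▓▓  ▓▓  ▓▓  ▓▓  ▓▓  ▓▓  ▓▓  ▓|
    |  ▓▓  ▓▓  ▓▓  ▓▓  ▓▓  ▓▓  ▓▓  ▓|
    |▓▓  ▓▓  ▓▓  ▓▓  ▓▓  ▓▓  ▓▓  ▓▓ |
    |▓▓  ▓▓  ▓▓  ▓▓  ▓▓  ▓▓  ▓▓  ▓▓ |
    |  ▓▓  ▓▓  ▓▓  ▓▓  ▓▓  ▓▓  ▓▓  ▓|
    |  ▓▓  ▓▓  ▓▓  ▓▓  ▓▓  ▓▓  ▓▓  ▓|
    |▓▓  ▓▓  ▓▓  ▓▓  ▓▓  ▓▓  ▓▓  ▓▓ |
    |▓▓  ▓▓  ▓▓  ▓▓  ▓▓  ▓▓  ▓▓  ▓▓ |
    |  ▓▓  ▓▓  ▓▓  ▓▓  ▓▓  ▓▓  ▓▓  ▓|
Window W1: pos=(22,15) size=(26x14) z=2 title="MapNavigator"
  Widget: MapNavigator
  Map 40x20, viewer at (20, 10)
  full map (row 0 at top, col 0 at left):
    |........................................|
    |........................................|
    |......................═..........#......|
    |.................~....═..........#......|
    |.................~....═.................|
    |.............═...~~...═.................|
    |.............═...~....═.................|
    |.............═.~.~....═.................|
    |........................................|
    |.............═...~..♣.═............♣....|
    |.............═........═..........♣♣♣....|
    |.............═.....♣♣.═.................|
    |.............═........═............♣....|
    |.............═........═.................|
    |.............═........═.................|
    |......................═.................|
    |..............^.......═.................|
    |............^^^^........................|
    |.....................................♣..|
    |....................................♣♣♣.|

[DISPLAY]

                                          
                                          
                                          
                                          
                ┏━━━━━━━━━━━━━━━━━━━━━━━┓ 
                ┃ ImageViewer           ┃ 
                ┠───────────────────────┨ 
                ┃  ▓▓  ▓▓  ▓▓  ▓▓  ▓▓  ▓┃ 
                ┃  ▓▓  ▓▓  ▓▓  ▓▓  ▓▓  ▓┃ 
                ┃▓▓  ▓▓  ▓▓  ▓▓  ▓▓  ▓▓ ┃ 
                ┃▓▓  ▓▓  ▓▓  ▓▓  ▓▓  ▓▓ ┃ 
                ┃  ▓▓  ▓▓  ▓▓  ▓▓  ▓▓  ▓┃ 
                ┃  ▓▓  ▓▓  ▓▓  ▓▓  ▓▓  ▓┃ 
        ┏━━━━━━━━━━━━━━━━━━━━━━━━┓▓  ▓▓ ┃ 
        ┃ MapNavigator           ┃▓  ▓▓ ┃ 
        ┠────────────────────────┨ ▓▓  ▓┃ 
        ┃.....═...~~...═.........┃ ▓▓  ▓┃ 
        ┃.....═...~....═.........┃━━━━━━┛ 
        ┃.....═.~.~....═.........┃        
        ┃........................┃        
        ┃.....═...~..♣.═.........┃        


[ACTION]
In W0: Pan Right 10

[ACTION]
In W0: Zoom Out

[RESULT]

                                          
                                          
                                          
                                          
                ┏━━━━━━━━━━━━━━━━━━━━━━━┓ 
                ┃ ImageViewer           ┃ 
                ┠───────────────────────┨ 
                ┃▓▓  ▓▓  ▓▓  ▓▓  ▓▓  ▓  ┃ 
                ┃▓▓  ▓▓  ▓▓  ▓▓  ▓▓  ▓  ┃ 
                ┃  ▓▓  ▓▓  ▓▓  ▓▓  ▓▓   ┃ 
                ┃  ▓▓  ▓▓  ▓▓  ▓▓  ▓▓   ┃ 
                ┃▓▓  ▓▓  ▓▓  ▓▓  ▓▓  ▓  ┃ 
                ┃▓▓  ▓▓  ▓▓  ▓▓  ▓▓  ▓  ┃ 
        ┏━━━━━━━━━━━━━━━━━━━━━━━━┓ ▓▓   ┃ 
        ┃ MapNavigator           ┃ ▓▓   ┃ 
        ┠────────────────────────┨▓  ▓  ┃ 
        ┃.....═...~~...═.........┃▓  ▓  ┃ 
        ┃.....═...~....═.........┃━━━━━━┛ 
        ┃.....═.~.~....═.........┃        
        ┃........................┃        
        ┃.....═...~..♣.═.........┃        


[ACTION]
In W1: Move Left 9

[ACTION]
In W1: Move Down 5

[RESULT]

                                          
                                          
                                          
                                          
                ┏━━━━━━━━━━━━━━━━━━━━━━━┓ 
                ┃ ImageViewer           ┃ 
                ┠───────────────────────┨ 
                ┃▓▓  ▓▓  ▓▓  ▓▓  ▓▓  ▓  ┃ 
                ┃▓▓  ▓▓  ▓▓  ▓▓  ▓▓  ▓  ┃ 
                ┃  ▓▓  ▓▓  ▓▓  ▓▓  ▓▓   ┃ 
                ┃  ▓▓  ▓▓  ▓▓  ▓▓  ▓▓   ┃ 
                ┃▓▓  ▓▓  ▓▓  ▓▓  ▓▓  ▓  ┃ 
                ┃▓▓  ▓▓  ▓▓  ▓▓  ▓▓  ▓  ┃ 
        ┏━━━━━━━━━━━━━━━━━━━━━━━━┓ ▓▓   ┃ 
        ┃ MapNavigator           ┃ ▓▓   ┃ 
        ┠────────────────────────┨▓  ▓  ┃ 
        ┃ .............═........═┃▓  ▓  ┃ 
        ┃ .............═.....♣♣.═┃━━━━━━┛ 
        ┃ .............═........═┃        
        ┃ .............═........═┃        
        ┃ .............═........═┃        


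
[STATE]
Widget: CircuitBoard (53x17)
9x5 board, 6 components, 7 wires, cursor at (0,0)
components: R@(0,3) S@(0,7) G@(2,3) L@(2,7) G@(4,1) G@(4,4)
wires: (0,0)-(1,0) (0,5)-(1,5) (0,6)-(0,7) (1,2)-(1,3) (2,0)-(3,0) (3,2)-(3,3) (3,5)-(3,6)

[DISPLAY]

   0 1 2 3 4 5 6 7 8                                 
0  [.]          R       ·   · ─ S                    
    │                   │                            
1   ·       · ─ ·       ·                            
                                                     
2   ·           G               L                    
    │                                                
3   ·       · ─ ·       · ─ ·                        
                                                     
4       G           G                                
Cursor: (0,0)                                        
                                                     
                                                     
                                                     
                                                     
                                                     
                                                     


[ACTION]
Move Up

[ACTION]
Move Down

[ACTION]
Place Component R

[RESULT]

   0 1 2 3 4 5 6 7 8                                 
0   ·           R       ·   · ─ S                    
    │                   │                            
1  [R]      · ─ ·       ·                            
                                                     
2   ·           G               L                    
    │                                                
3   ·       · ─ ·       · ─ ·                        
                                                     
4       G           G                                
Cursor: (1,0)                                        
                                                     
                                                     
                                                     
                                                     
                                                     
                                                     


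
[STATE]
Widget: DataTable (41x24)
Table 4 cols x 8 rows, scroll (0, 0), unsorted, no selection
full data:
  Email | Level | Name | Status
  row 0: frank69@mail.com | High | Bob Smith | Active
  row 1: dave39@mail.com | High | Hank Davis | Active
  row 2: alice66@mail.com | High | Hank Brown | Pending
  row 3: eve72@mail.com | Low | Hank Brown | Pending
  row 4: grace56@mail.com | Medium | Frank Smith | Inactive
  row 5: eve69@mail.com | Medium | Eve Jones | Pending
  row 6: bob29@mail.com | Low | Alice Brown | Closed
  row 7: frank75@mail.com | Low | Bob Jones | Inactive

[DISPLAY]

Email           │Level │Name       │Statu
────────────────┼──────┼───────────┼─────
frank69@mail.com│High  │Bob Smith  │Activ
dave39@mail.com │High  │Hank Davis │Activ
alice66@mail.com│High  │Hank Brown │Pendi
eve72@mail.com  │Low   │Hank Brown │Pendi
grace56@mail.com│Medium│Frank Smith│Inact
eve69@mail.com  │Medium│Eve Jones  │Pendi
bob29@mail.com  │Low   │Alice Brown│Close
frank75@mail.com│Low   │Bob Jones  │Inact
                                         
                                         
                                         
                                         
                                         
                                         
                                         
                                         
                                         
                                         
                                         
                                         
                                         
                                         


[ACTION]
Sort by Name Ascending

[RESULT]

Email           │Level │Name      ▲│Statu
────────────────┼──────┼───────────┼─────
bob29@mail.com  │Low   │Alice Brown│Close
frank75@mail.com│Low   │Bob Jones  │Inact
frank69@mail.com│High  │Bob Smith  │Activ
eve69@mail.com  │Medium│Eve Jones  │Pendi
grace56@mail.com│Medium│Frank Smith│Inact
alice66@mail.com│High  │Hank Brown │Pendi
eve72@mail.com  │Low   │Hank Brown │Pendi
dave39@mail.com │High  │Hank Davis │Activ
                                         
                                         
                                         
                                         
                                         
                                         
                                         
                                         
                                         
                                         
                                         
                                         
                                         
                                         


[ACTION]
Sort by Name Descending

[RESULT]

Email           │Level │Name      ▼│Statu
────────────────┼──────┼───────────┼─────
dave39@mail.com │High  │Hank Davis │Activ
alice66@mail.com│High  │Hank Brown │Pendi
eve72@mail.com  │Low   │Hank Brown │Pendi
grace56@mail.com│Medium│Frank Smith│Inact
eve69@mail.com  │Medium│Eve Jones  │Pendi
frank69@mail.com│High  │Bob Smith  │Activ
frank75@mail.com│Low   │Bob Jones  │Inact
bob29@mail.com  │Low   │Alice Brown│Close
                                         
                                         
                                         
                                         
                                         
                                         
                                         
                                         
                                         
                                         
                                         
                                         
                                         
                                         


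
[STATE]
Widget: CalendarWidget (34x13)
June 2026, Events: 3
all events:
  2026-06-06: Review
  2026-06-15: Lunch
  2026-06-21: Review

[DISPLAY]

            June 2026             
Mo Tu We Th Fr Sa Su              
 1  2  3  4  5  6*  7             
 8  9 10 11 12 13 14              
15* 16 17 18 19 20 21*            
22 23 24 25 26 27 28              
29 30                             
                                  
                                  
                                  
                                  
                                  
                                  


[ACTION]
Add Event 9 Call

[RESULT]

            June 2026             
Mo Tu We Th Fr Sa Su              
 1  2  3  4  5  6*  7             
 8  9* 10 11 12 13 14             
15* 16 17 18 19 20 21*            
22 23 24 25 26 27 28              
29 30                             
                                  
                                  
                                  
                                  
                                  
                                  


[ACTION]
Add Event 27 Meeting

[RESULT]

            June 2026             
Mo Tu We Th Fr Sa Su              
 1  2  3  4  5  6*  7             
 8  9* 10 11 12 13 14             
15* 16 17 18 19 20 21*            
22 23 24 25 26 27* 28             
29 30                             
                                  
                                  
                                  
                                  
                                  
                                  


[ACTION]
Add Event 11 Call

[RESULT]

            June 2026             
Mo Tu We Th Fr Sa Su              
 1  2  3  4  5  6*  7             
 8  9* 10 11* 12 13 14            
15* 16 17 18 19 20 21*            
22 23 24 25 26 27* 28             
29 30                             
                                  
                                  
                                  
                                  
                                  
                                  


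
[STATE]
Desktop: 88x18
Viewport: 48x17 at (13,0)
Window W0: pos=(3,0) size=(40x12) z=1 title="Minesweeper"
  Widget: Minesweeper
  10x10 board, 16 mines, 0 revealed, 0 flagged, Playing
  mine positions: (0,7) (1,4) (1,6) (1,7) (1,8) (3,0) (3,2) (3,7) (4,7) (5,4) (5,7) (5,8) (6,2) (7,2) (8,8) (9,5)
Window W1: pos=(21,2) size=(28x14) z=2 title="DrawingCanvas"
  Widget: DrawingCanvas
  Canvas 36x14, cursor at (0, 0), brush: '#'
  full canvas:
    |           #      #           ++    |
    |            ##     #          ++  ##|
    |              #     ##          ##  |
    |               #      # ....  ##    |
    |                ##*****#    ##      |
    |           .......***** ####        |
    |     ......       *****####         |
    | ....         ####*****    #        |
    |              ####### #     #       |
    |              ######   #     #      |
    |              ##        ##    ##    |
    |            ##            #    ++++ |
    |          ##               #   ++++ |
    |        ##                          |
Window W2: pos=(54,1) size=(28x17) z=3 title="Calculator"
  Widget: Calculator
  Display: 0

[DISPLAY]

━━━━━━━━━━━━━━━━━━━━━━━━━━━━━┓                  
per                          ┃           ┏━━━━━━
────────┏━━━━━━━━━━━━━━━━━━━━━━━━━━┓     ┃ Calcu
■       ┃ DrawingCanvas            ┃     ┠──────
■       ┠──────────────────────────┨     ┃      
■       ┃+          #      #       ┃     ┃┌───┬─
■       ┃            ##     #      ┃     ┃│ 7 │ 
■       ┃              #     ##    ┃     ┃├───┼─
■       ┃               #      # ..┃     ┃│ 4 │ 
■       ┃                ##*****#  ┃     ┃├───┼─
■       ┃           .......***** ##┃     ┃│ 1 │ 
━━━━━━━━┃     ......       *****###┃     ┃├───┼─
        ┃ ....         ####*****   ┃     ┃│ 0 │ 
        ┃              ####### #   ┃     ┃├───┼─
        ┃              ######   #  ┃     ┃│ C │ 
        ┗━━━━━━━━━━━━━━━━━━━━━━━━━━┛     ┃└───┴─
                                         ┃      


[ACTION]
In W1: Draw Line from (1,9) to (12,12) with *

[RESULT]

━━━━━━━━━━━━━━━━━━━━━━━━━━━━━┓                  
per                          ┃           ┏━━━━━━
────────┏━━━━━━━━━━━━━━━━━━━━━━━━━━┓     ┃ Calcu
■       ┃ DrawingCanvas            ┃     ┠──────
■       ┠──────────────────────────┨     ┃      
■       ┃+          #      #       ┃     ┃┌───┬─
■       ┃         *  ##     #      ┃     ┃│ 7 │ 
■       ┃         *    #     ##    ┃     ┃├───┼─
■       ┃          *    #      # ..┃     ┃│ 4 │ 
■       ┃          *     ##*****#  ┃     ┃├───┼─
■       ┃          *.......***** ##┃     ┃│ 1 │ 
━━━━━━━━┃     .....*       *****###┃     ┃├───┼─
        ┃ ....      *  ####*****   ┃     ┃│ 0 │ 
        ┃           *  ####### #   ┃     ┃├───┼─
        ┃           *  ######   #  ┃     ┃│ C │ 
        ┗━━━━━━━━━━━━━━━━━━━━━━━━━━┛     ┃└───┴─
                                         ┃      


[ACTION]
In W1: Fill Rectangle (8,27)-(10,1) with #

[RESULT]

━━━━━━━━━━━━━━━━━━━━━━━━━━━━━┓                  
per                          ┃           ┏━━━━━━
────────┏━━━━━━━━━━━━━━━━━━━━━━━━━━┓     ┃ Calcu
■       ┃ DrawingCanvas            ┃     ┠──────
■       ┠──────────────────────────┨     ┃      
■       ┃+          #      #       ┃     ┃┌───┬─
■       ┃         *  ##     #      ┃     ┃│ 7 │ 
■       ┃         *    #     ##    ┃     ┃├───┼─
■       ┃          *    #      # ..┃     ┃│ 4 │ 
■       ┃          *     ##*****#  ┃     ┃├───┼─
■       ┃          *.......***** ##┃     ┃│ 1 │ 
━━━━━━━━┃     .....*       *****###┃     ┃├───┼─
        ┃ ....      *  ####*****   ┃     ┃│ 0 │ 
        ┃ #########################┃     ┃├───┼─
        ┃ #########################┃     ┃│ C │ 
        ┗━━━━━━━━━━━━━━━━━━━━━━━━━━┛     ┃└───┴─
                                         ┃      


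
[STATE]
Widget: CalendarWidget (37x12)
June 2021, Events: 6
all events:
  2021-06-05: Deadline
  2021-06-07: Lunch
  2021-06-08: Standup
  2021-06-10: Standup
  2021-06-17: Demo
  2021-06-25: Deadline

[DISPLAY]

              June 2021              
Mo Tu We Th Fr Sa Su                 
    1  2  3  4  5*  6                
 7*  8*  9 10* 11 12 13              
14 15 16 17* 18 19 20                
21 22 23 24 25* 26 27                
28 29 30                             
                                     
                                     
                                     
                                     
                                     


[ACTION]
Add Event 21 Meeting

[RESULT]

              June 2021              
Mo Tu We Th Fr Sa Su                 
    1  2  3  4  5*  6                
 7*  8*  9 10* 11 12 13              
14 15 16 17* 18 19 20                
21* 22 23 24 25* 26 27               
28 29 30                             
                                     
                                     
                                     
                                     
                                     


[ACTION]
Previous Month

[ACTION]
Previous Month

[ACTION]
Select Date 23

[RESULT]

              April 2021             
Mo Tu We Th Fr Sa Su                 
          1  2  3  4                 
 5  6  7  8  9 10 11                 
12 13 14 15 16 17 18                 
19 20 21 22 [23] 24 25               
26 27 28 29 30                       
                                     
                                     
                                     
                                     
                                     


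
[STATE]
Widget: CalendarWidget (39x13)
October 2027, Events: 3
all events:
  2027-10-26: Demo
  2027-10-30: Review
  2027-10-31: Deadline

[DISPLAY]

              October 2027             
Mo Tu We Th Fr Sa Su                   
             1  2  3                   
 4  5  6  7  8  9 10                   
11 12 13 14 15 16 17                   
18 19 20 21 22 23 24                   
25 26* 27 28 29 30* 31*                
                                       
                                       
                                       
                                       
                                       
                                       


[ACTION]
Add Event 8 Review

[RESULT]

              October 2027             
Mo Tu We Th Fr Sa Su                   
             1  2  3                   
 4  5  6  7  8*  9 10                  
11 12 13 14 15 16 17                   
18 19 20 21 22 23 24                   
25 26* 27 28 29 30* 31*                
                                       
                                       
                                       
                                       
                                       
                                       


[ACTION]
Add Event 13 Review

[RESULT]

              October 2027             
Mo Tu We Th Fr Sa Su                   
             1  2  3                   
 4  5  6  7  8*  9 10                  
11 12 13* 14 15 16 17                  
18 19 20 21 22 23 24                   
25 26* 27 28 29 30* 31*                
                                       
                                       
                                       
                                       
                                       
                                       


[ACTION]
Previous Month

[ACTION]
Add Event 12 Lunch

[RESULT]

             September 2027            
Mo Tu We Th Fr Sa Su                   
       1  2  3  4  5                   
 6  7  8  9 10 11 12*                  
13 14 15 16 17 18 19                   
20 21 22 23 24 25 26                   
27 28 29 30                            
                                       
                                       
                                       
                                       
                                       
                                       


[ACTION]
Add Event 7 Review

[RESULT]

             September 2027            
Mo Tu We Th Fr Sa Su                   
       1  2  3  4  5                   
 6  7*  8  9 10 11 12*                 
13 14 15 16 17 18 19                   
20 21 22 23 24 25 26                   
27 28 29 30                            
                                       
                                       
                                       
                                       
                                       
                                       


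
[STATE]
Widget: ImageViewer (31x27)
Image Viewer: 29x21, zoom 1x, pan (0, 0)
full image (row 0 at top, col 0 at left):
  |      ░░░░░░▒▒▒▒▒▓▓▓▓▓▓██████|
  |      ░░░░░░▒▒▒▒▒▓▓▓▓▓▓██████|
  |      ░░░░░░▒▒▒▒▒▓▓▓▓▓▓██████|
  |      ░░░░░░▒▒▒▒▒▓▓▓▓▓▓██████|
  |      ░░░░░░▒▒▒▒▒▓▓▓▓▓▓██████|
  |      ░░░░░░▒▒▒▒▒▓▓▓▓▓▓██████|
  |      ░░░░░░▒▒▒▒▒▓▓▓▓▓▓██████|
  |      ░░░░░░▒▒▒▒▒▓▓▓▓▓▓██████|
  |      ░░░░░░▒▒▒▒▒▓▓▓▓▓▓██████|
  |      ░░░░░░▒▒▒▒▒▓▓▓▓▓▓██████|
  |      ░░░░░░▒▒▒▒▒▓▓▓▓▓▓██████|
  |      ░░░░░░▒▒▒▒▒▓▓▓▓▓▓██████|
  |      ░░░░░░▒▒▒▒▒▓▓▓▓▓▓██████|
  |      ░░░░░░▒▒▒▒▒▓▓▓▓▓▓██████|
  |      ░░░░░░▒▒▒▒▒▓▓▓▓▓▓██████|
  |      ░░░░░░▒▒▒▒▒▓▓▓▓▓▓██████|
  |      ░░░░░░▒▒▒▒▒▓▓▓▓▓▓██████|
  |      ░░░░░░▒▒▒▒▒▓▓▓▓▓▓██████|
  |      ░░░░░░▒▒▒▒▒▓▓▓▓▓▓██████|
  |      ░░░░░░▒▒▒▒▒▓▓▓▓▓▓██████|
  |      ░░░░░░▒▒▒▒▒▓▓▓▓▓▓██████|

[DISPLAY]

      ░░░░░░▒▒▒▒▒▓▓▓▓▓▓██████  
      ░░░░░░▒▒▒▒▒▓▓▓▓▓▓██████  
      ░░░░░░▒▒▒▒▒▓▓▓▓▓▓██████  
      ░░░░░░▒▒▒▒▒▓▓▓▓▓▓██████  
      ░░░░░░▒▒▒▒▒▓▓▓▓▓▓██████  
      ░░░░░░▒▒▒▒▒▓▓▓▓▓▓██████  
      ░░░░░░▒▒▒▒▒▓▓▓▓▓▓██████  
      ░░░░░░▒▒▒▒▒▓▓▓▓▓▓██████  
      ░░░░░░▒▒▒▒▒▓▓▓▓▓▓██████  
      ░░░░░░▒▒▒▒▒▓▓▓▓▓▓██████  
      ░░░░░░▒▒▒▒▒▓▓▓▓▓▓██████  
      ░░░░░░▒▒▒▒▒▓▓▓▓▓▓██████  
      ░░░░░░▒▒▒▒▒▓▓▓▓▓▓██████  
      ░░░░░░▒▒▒▒▒▓▓▓▓▓▓██████  
      ░░░░░░▒▒▒▒▒▓▓▓▓▓▓██████  
      ░░░░░░▒▒▒▒▒▓▓▓▓▓▓██████  
      ░░░░░░▒▒▒▒▒▓▓▓▓▓▓██████  
      ░░░░░░▒▒▒▒▒▓▓▓▓▓▓██████  
      ░░░░░░▒▒▒▒▒▓▓▓▓▓▓██████  
      ░░░░░░▒▒▒▒▒▓▓▓▓▓▓██████  
      ░░░░░░▒▒▒▒▒▓▓▓▓▓▓██████  
                               
                               
                               
                               
                               
                               


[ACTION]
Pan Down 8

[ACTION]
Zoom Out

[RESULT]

      ░░░░░░▒▒▒▒▒▓▓▓▓▓▓██████  
      ░░░░░░▒▒▒▒▒▓▓▓▓▓▓██████  
      ░░░░░░▒▒▒▒▒▓▓▓▓▓▓██████  
      ░░░░░░▒▒▒▒▒▓▓▓▓▓▓██████  
      ░░░░░░▒▒▒▒▒▓▓▓▓▓▓██████  
      ░░░░░░▒▒▒▒▒▓▓▓▓▓▓██████  
      ░░░░░░▒▒▒▒▒▓▓▓▓▓▓██████  
      ░░░░░░▒▒▒▒▒▓▓▓▓▓▓██████  
      ░░░░░░▒▒▒▒▒▓▓▓▓▓▓██████  
      ░░░░░░▒▒▒▒▒▓▓▓▓▓▓██████  
      ░░░░░░▒▒▒▒▒▓▓▓▓▓▓██████  
      ░░░░░░▒▒▒▒▒▓▓▓▓▓▓██████  
      ░░░░░░▒▒▒▒▒▓▓▓▓▓▓██████  
                               
                               
                               
                               
                               
                               
                               
                               
                               
                               
                               
                               
                               
                               


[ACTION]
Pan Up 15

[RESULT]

      ░░░░░░▒▒▒▒▒▓▓▓▓▓▓██████  
      ░░░░░░▒▒▒▒▒▓▓▓▓▓▓██████  
      ░░░░░░▒▒▒▒▒▓▓▓▓▓▓██████  
      ░░░░░░▒▒▒▒▒▓▓▓▓▓▓██████  
      ░░░░░░▒▒▒▒▒▓▓▓▓▓▓██████  
      ░░░░░░▒▒▒▒▒▓▓▓▓▓▓██████  
      ░░░░░░▒▒▒▒▒▓▓▓▓▓▓██████  
      ░░░░░░▒▒▒▒▒▓▓▓▓▓▓██████  
      ░░░░░░▒▒▒▒▒▓▓▓▓▓▓██████  
      ░░░░░░▒▒▒▒▒▓▓▓▓▓▓██████  
      ░░░░░░▒▒▒▒▒▓▓▓▓▓▓██████  
      ░░░░░░▒▒▒▒▒▓▓▓▓▓▓██████  
      ░░░░░░▒▒▒▒▒▓▓▓▓▓▓██████  
      ░░░░░░▒▒▒▒▒▓▓▓▓▓▓██████  
      ░░░░░░▒▒▒▒▒▓▓▓▓▓▓██████  
      ░░░░░░▒▒▒▒▒▓▓▓▓▓▓██████  
      ░░░░░░▒▒▒▒▒▓▓▓▓▓▓██████  
      ░░░░░░▒▒▒▒▒▓▓▓▓▓▓██████  
      ░░░░░░▒▒▒▒▒▓▓▓▓▓▓██████  
      ░░░░░░▒▒▒▒▒▓▓▓▓▓▓██████  
      ░░░░░░▒▒▒▒▒▓▓▓▓▓▓██████  
                               
                               
                               
                               
                               
                               


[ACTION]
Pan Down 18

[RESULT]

      ░░░░░░▒▒▒▒▒▓▓▓▓▓▓██████  
      ░░░░░░▒▒▒▒▒▓▓▓▓▓▓██████  
      ░░░░░░▒▒▒▒▒▓▓▓▓▓▓██████  
                               
                               
                               
                               
                               
                               
                               
                               
                               
                               
                               
                               
                               
                               
                               
                               
                               
                               
                               
                               
                               
                               
                               
                               


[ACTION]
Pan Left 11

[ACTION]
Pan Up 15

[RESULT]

      ░░░░░░▒▒▒▒▒▓▓▓▓▓▓██████  
      ░░░░░░▒▒▒▒▒▓▓▓▓▓▓██████  
      ░░░░░░▒▒▒▒▒▓▓▓▓▓▓██████  
      ░░░░░░▒▒▒▒▒▓▓▓▓▓▓██████  
      ░░░░░░▒▒▒▒▒▓▓▓▓▓▓██████  
      ░░░░░░▒▒▒▒▒▓▓▓▓▓▓██████  
      ░░░░░░▒▒▒▒▒▓▓▓▓▓▓██████  
      ░░░░░░▒▒▒▒▒▓▓▓▓▓▓██████  
      ░░░░░░▒▒▒▒▒▓▓▓▓▓▓██████  
      ░░░░░░▒▒▒▒▒▓▓▓▓▓▓██████  
      ░░░░░░▒▒▒▒▒▓▓▓▓▓▓██████  
      ░░░░░░▒▒▒▒▒▓▓▓▓▓▓██████  
      ░░░░░░▒▒▒▒▒▓▓▓▓▓▓██████  
      ░░░░░░▒▒▒▒▒▓▓▓▓▓▓██████  
      ░░░░░░▒▒▒▒▒▓▓▓▓▓▓██████  
      ░░░░░░▒▒▒▒▒▓▓▓▓▓▓██████  
      ░░░░░░▒▒▒▒▒▓▓▓▓▓▓██████  
      ░░░░░░▒▒▒▒▒▓▓▓▓▓▓██████  
                               
                               
                               
                               
                               
                               
                               
                               
                               


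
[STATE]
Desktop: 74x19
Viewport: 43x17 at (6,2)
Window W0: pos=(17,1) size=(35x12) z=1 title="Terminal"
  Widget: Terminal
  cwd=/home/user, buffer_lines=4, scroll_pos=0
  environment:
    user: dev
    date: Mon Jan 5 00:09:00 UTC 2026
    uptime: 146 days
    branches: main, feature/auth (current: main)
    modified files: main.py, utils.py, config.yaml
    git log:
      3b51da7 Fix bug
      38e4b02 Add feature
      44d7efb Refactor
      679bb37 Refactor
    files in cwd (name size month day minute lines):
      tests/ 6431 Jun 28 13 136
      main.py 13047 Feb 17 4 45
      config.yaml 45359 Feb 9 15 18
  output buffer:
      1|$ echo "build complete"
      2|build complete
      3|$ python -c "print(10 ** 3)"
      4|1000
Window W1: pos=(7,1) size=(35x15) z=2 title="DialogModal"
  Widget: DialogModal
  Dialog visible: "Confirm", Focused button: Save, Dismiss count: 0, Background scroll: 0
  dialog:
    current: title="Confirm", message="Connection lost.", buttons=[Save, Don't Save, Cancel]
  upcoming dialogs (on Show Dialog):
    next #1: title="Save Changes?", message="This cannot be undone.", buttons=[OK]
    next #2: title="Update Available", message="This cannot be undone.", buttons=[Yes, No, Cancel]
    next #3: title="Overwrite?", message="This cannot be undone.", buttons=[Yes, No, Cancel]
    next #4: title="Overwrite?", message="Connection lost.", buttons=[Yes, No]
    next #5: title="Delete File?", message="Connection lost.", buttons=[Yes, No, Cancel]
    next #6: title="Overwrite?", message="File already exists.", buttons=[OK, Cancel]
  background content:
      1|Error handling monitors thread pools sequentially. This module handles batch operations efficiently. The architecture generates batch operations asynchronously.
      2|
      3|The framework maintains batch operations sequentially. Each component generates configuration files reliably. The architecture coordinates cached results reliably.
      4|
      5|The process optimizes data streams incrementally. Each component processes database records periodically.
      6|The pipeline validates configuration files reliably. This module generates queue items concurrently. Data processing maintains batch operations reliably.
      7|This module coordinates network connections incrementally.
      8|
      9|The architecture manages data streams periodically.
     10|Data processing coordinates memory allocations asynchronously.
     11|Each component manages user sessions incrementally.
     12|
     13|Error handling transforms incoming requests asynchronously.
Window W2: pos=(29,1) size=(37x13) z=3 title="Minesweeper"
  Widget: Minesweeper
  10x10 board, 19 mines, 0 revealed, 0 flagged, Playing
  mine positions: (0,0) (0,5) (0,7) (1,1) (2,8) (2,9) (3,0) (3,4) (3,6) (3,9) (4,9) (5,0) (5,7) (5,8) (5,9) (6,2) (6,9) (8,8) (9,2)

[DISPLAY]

 ┃ DialogModal         ┃ Minesweeper       
 ┠─────────────────────┠───────────────────
 ┃Error handling monito┃■■■■■■■■■■         
 ┃                     ┃■■■■■■■■■■         
 ┃The framework maintai┃■■■■■■■■■■         
 ┃  ┌──────────────────┃■■■■■■■■■■         
 ┃Th│          Confirm ┃■■■■■■■■■■         
 ┃Th│      Connection l┃■■■■■■■■■■         
 ┃Th│[Save]  Don't Save┃■■■■■■■■■■         
 ┃  └──────────────────┃■■■■■■■■■■         
 ┃The architecture mana┃■■■■■■■■■■         
 ┃Data processing coord┗━━━━━━━━━━━━━━━━━━━
 ┃Each component manages user sessi┃       
 ┗━━━━━━━━━━━━━━━━━━━━━━━━━━━━━━━━━┛       
                                           
                                           
                                           


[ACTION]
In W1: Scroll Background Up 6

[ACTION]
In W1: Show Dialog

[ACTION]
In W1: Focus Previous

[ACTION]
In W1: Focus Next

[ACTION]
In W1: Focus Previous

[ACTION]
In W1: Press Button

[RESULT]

 ┃ DialogModal         ┃ Minesweeper       
 ┠─────────────────────┠───────────────────
 ┃Error handling monito┃■■■■■■■■■■         
 ┃                     ┃■■■■■■■■■■         
 ┃The framework maintai┃■■■■■■■■■■         
 ┃                     ┃■■■■■■■■■■         
 ┃The process optimizes┃■■■■■■■■■■         
 ┃The pipeline validate┃■■■■■■■■■■         
 ┃This module coordinat┃■■■■■■■■■■         
 ┃                     ┃■■■■■■■■■■         
 ┃The architecture mana┃■■■■■■■■■■         
 ┃Data processing coord┗━━━━━━━━━━━━━━━━━━━
 ┃Each component manages user sessi┃       
 ┗━━━━━━━━━━━━━━━━━━━━━━━━━━━━━━━━━┛       
                                           
                                           
                                           


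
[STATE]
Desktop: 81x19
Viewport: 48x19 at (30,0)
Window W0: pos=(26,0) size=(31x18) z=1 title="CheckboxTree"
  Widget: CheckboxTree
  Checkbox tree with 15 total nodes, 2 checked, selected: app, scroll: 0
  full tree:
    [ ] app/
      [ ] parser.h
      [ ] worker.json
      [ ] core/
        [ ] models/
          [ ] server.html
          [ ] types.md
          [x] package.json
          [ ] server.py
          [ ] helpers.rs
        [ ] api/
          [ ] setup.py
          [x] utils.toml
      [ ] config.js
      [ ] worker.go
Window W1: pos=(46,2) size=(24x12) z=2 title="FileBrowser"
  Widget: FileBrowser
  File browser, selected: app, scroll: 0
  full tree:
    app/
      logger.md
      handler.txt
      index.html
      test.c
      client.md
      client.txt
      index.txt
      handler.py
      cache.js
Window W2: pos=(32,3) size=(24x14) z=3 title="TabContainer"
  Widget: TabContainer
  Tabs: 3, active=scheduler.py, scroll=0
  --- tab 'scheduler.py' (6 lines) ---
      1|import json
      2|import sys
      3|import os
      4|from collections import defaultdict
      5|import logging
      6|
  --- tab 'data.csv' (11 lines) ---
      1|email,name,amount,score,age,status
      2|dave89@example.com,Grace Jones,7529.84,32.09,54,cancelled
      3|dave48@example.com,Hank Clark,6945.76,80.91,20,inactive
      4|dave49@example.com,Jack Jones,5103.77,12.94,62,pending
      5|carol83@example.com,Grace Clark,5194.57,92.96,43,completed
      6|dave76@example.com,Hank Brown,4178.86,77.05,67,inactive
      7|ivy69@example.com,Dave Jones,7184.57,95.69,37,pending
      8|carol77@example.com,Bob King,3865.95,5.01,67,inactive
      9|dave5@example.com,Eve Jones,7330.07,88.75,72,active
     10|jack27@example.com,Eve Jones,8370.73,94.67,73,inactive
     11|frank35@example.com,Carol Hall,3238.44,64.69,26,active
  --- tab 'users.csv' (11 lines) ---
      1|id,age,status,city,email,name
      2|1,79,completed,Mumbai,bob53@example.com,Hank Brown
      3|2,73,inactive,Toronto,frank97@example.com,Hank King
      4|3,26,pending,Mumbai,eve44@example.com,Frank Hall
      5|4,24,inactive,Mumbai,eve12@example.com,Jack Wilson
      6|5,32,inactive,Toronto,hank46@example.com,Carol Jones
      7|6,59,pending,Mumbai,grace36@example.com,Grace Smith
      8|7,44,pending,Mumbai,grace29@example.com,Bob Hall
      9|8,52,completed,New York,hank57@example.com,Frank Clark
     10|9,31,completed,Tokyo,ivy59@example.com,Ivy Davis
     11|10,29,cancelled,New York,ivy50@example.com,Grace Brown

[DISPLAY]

━━━━━━━━━━━━━━━━━━━━━━━━━━┓                     
eckboxTree                ┃                     
────────────────┏━━━━━━━━━━━━━━━━━━━━━━┓        
] ┏━━━━━━━━━━━━━━━━━━━━━━┓ser          ┃        
[ ┃ TabContainer         ┃─────────────┨        
[ ┠──────────────────────┨/            ┃        
[-┃[scheduler.py]│ data.c┃r.md         ┃        
  ┃──────────────────────┃er.txt       ┃        
  ┃import json           ┃.html        ┃        
  ┃import sys            ┃c            ┃        
  ┃import os             ┃t.md         ┃        
  ┃from collections impor┃t.txt        ┃        
  ┃import logging        ┃.txt         ┃        
  ┃                      ┃━━━━━━━━━━━━━┛        
  ┃                      ┃┃                     
  ┃                      ┃┃                     
[ ┗━━━━━━━━━━━━━━━━━━━━━━┛┃                     
━━━━━━━━━━━━━━━━━━━━━━━━━━┛                     
                                                


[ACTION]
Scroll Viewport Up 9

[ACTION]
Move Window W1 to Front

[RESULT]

━━━━━━━━━━━━━━━━━━━━━━━━━━┓                     
eckboxTree                ┃                     
────────────────┏━━━━━━━━━━━━━━━━━━━━━━┓        
] ┏━━━━━━━━━━━━━┃ FileBrowser          ┃        
[ ┃ TabContainer┠──────────────────────┨        
[ ┠─────────────┃> [-] app/            ┃        
[-┃[scheduler.py┃    logger.md         ┃        
  ┃─────────────┃    handler.txt       ┃        
  ┃import json  ┃    index.html        ┃        
  ┃import sys   ┃    test.c            ┃        
  ┃import os    ┃    client.md         ┃        
  ┃from collecti┃    client.txt        ┃        
  ┃import loggin┃    index.txt         ┃        
  ┃             ┗━━━━━━━━━━━━━━━━━━━━━━┛        
  ┃                      ┃┃                     
  ┃                      ┃┃                     
[ ┗━━━━━━━━━━━━━━━━━━━━━━┛┃                     
━━━━━━━━━━━━━━━━━━━━━━━━━━┛                     
                                                
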